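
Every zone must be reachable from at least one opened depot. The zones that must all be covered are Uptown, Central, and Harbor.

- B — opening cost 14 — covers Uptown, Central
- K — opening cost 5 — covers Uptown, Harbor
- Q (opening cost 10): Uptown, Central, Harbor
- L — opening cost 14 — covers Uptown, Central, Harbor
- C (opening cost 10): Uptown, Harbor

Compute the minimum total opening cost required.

10

Q alone covers Uptown, Central, Harbor — every zone.
Total opening cost: 10.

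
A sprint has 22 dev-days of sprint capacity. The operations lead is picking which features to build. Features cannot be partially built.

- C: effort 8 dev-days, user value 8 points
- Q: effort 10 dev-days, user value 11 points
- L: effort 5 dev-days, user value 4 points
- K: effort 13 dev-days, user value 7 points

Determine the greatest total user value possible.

This is an integer program with binary decision variables.
Q + L: effort 10 + 5 = 15 ≤ 22, user value 11 + 4 = 15.
C + Q: effort 8 + 10 = 18 ≤ 22, user value 8 + 11 = 19.
C + K: effort 8 + 13 = 21 ≤ 22, user value 8 + 7 = 15.
Best is C and Q with total user value 19.

19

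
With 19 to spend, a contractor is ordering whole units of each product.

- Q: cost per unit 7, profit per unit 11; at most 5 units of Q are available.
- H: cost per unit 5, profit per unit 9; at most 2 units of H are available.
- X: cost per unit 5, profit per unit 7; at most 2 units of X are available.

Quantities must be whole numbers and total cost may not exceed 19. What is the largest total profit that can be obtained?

This is a bounded integer knapsack.
H has the best ratio (9/5); taking only H gives at most 2×9 = 18 (stopped by the supply cap of 2).
Mixing does better — 2×Q and 1×H: cost 19 ≤ 19, profit 2·11 + 1·9 = 31.

31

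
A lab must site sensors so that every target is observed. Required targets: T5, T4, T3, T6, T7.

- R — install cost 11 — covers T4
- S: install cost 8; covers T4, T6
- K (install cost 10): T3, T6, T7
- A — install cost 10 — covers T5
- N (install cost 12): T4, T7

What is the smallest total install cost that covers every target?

Choose S, K, and A: together they cover T5, T4, T3, T6, T7 — every target.
Total install cost: 8 + 10 + 10 = 28.
No cover costs less than 28.

28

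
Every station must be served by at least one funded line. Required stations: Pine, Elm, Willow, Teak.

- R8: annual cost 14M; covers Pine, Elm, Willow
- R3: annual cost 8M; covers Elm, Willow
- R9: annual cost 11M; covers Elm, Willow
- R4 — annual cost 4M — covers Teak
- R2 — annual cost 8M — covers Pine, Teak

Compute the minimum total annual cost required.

16

Choose R3 and R2: together they cover Pine, Elm, Willow, Teak — every station.
Total annual cost: 8 + 8 = 16.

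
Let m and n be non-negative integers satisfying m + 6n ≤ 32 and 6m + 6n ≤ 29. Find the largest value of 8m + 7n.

(m,n)=(4,0) is feasible, giving 32.
(m,n)=(3,1) is feasible, giving 31.
(m,n)=(3,0) is feasible, giving 24.
Maximum is 32 at (m,n)=(4,0).

32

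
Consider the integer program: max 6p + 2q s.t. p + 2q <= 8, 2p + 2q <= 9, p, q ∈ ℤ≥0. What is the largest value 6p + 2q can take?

24

(p,q)=(4,0): 1·4+2·0=4≤8, 2·4+2·0=8≤9, objective 24.
(p,q)=(3,1): 1·3+2·1=5≤8, 2·3+2·1=8≤9, objective 20.
(p,q)=(3,0): 1·3+2·0=3≤8, 2·3+2·0=6≤9, objective 18.
Maximum is 24 at (p,q)=(4,0).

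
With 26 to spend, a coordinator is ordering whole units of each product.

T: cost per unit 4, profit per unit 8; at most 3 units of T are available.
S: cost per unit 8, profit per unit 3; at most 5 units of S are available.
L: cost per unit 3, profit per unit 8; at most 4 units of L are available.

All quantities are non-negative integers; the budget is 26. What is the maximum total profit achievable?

56

This is a bounded integer knapsack.
L has the best ratio (8/3); taking only L gives at most 4×8 = 32 (stopped by the supply cap of 4).
Mixing does better — 3×T and 4×L: cost 24 ≤ 26, profit 3·8 + 4·8 = 56.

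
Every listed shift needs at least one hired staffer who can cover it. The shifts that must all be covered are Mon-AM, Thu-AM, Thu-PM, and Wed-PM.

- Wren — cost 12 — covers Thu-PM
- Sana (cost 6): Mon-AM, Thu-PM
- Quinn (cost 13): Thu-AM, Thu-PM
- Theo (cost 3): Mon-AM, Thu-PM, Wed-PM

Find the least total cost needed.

Choose Quinn and Theo: together they cover Mon-AM, Thu-AM, Thu-PM, Wed-PM — every shift.
Total cost: 13 + 3 = 16.
No cover costs less than 16.

16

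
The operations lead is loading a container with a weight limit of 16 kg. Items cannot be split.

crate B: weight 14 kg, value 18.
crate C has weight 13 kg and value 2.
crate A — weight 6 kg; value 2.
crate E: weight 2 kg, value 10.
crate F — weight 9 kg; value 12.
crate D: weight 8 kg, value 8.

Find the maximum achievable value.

crate E + crate F: weight 2 + 9 = 11 ≤ 16, value 10 + 12 = 22.
crate B + crate E: weight 14 + 2 = 16 ≤ 16, value 18 + 10 = 28.
crate A + crate E + crate D: weight 6 + 2 + 8 = 16 ≤ 16, value 2 + 10 + 8 = 20.
Best is crate B and crate E with total value 28.

28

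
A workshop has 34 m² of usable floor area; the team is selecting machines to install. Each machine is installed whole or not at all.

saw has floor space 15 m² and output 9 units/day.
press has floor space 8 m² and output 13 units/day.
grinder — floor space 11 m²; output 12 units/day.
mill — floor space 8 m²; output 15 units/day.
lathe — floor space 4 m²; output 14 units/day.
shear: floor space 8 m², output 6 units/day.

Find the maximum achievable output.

54

Take press, grinder, mill, and lathe: floor space 8 + 11 + 8 + 4 = 31 ≤ 34, output 13 + 12 + 15 + 14 = 54.
No other feasible combination does better.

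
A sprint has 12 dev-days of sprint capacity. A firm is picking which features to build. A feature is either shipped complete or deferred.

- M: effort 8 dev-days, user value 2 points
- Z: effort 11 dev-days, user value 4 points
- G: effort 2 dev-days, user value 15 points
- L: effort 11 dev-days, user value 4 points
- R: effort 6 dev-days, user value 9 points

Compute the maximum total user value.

24

Allowing fractional choices, the relaxed optimum would be about 25.5, but features are indivisible.
M + G: effort 8 + 2 = 10 ≤ 12, user value 2 + 15 = 17.
G + R: effort 2 + 6 = 8 ≤ 12, user value 15 + 9 = 24.
Best is G and R with total user value 24.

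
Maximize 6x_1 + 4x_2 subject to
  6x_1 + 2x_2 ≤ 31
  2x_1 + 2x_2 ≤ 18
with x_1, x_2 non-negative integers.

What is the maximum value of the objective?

42

(x_1,x_2)=(3,6) is feasible, giving 42.
(x_1,x_2)=(2,7) is feasible, giving 40.
No feasible integer point exceeds 42.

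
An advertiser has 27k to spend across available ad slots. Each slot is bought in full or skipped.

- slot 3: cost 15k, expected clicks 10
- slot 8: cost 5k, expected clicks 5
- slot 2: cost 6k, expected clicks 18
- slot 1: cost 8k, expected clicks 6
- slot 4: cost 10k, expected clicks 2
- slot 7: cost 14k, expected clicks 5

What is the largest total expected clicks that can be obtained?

Allowing fractional choices, the relaxed optimum would be about 34.3, but ad slots are indivisible.
slot 3 + slot 8 + slot 2: cost 15 + 5 + 6 = 26 ≤ 27, expected clicks 10 + 5 + 18 = 33.
slot 8 + slot 2 + slot 1: cost 5 + 6 + 8 = 19 ≤ 27, expected clicks 5 + 18 + 6 = 29.
slot 3 + slot 2: cost 15 + 6 = 21 ≤ 27, expected clicks 10 + 18 = 28.
Best is slot 3, slot 8, and slot 2 with total expected clicks 33.

33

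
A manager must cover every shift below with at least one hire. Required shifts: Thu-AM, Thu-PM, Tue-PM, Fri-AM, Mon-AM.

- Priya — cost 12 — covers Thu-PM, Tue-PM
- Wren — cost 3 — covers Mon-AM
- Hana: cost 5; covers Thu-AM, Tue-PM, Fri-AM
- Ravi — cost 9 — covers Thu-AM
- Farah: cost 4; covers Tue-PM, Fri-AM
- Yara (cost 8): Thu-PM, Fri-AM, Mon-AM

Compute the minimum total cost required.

13

The greedy cost-per-new-shift heuristic would pick Hana, Wren, and Yara for 16, but a cheaper cover exists.
Choose Hana and Yara: together they cover Thu-AM, Thu-PM, Tue-PM, Fri-AM, Mon-AM — every shift.
Total cost: 5 + 8 = 13.
No cover costs less than 13.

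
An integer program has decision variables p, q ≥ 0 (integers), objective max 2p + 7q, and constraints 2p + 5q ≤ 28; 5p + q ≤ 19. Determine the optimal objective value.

37

Relaxing integrality, the LP optimum is 39.20 at (p,q) = (0, 5.6), which is not an integer point.
(p,q)=(1,5): 2·1+5·5=27≤28, 5·1+1·5=10≤19, objective 37.
(p,q)=(0,5): 2·0+5·5=25≤28, 5·0+1·5=5≤19, objective 35.
(p,q)=(2,4): 2·2+5·4=24≤28, 5·2+1·4=14≤19, objective 32.
(p,q)=(1,4): 2·1+5·4=22≤28, 5·1+1·4=9≤19, objective 30.
Maximum is 37 at (p,q)=(1,5).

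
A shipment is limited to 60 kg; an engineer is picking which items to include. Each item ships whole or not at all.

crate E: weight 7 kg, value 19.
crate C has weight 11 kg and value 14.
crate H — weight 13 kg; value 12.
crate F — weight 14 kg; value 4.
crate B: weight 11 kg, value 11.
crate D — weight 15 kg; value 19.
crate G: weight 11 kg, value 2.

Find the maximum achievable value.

75

crate E + crate C + crate F + crate B + crate D: weight 7 + 11 + 14 + 11 + 15 = 58 ≤ 60, value 19 + 14 + 4 + 11 + 19 = 67.
crate E + crate C + crate H + crate F + crate D: weight 7 + 11 + 13 + 14 + 15 = 60 ≤ 60, value 19 + 14 + 12 + 4 + 19 = 68.
crate E + crate C + crate H + crate B + crate D: weight 7 + 11 + 13 + 11 + 15 = 57 ≤ 60, value 19 + 14 + 12 + 11 + 19 = 75.
Best is crate E, crate C, crate H, crate B, and crate D with total value 75.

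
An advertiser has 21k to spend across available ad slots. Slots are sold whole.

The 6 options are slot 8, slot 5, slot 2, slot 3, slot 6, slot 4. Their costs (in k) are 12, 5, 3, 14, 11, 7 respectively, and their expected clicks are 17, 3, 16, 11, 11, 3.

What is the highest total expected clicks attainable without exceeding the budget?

Allowing fractional choices, the relaxed optimum would be about 39.0, but ad slots are indivisible.
slot 8 + slot 2: cost 12 + 3 = 15 ≤ 21, expected clicks 17 + 16 = 33.
slot 5 + slot 2 + slot 6: cost 5 + 3 + 11 = 19 ≤ 21, expected clicks 3 + 16 + 11 = 30.
slot 8 + slot 5 + slot 2: cost 12 + 5 + 3 = 20 ≤ 21, expected clicks 17 + 3 + 16 = 36.
Best is slot 8, slot 5, and slot 2 with total expected clicks 36.

36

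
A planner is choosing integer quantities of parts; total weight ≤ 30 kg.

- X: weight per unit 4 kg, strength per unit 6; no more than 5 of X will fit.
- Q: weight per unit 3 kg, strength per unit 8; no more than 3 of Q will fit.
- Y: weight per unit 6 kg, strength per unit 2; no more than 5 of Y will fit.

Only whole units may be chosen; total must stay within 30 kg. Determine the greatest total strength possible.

4×X and 3×Q: weight 25 ≤ 30, strength 4·6 + 3·8 = 48.
5×X and 3×Q: weight 29 ≤ 30, strength 5·6 + 3·8 = 54.
Best is 54.

54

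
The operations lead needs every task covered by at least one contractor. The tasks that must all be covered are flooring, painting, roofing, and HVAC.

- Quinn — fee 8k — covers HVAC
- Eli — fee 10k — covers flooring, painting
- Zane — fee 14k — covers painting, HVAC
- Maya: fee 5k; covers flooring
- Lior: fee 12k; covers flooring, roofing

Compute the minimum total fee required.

This is a weighted set-cover instance.
The greedy cost-per-new-task heuristic would pick Eli, Quinn, and Lior for 30, but a cheaper cover exists.
Choose Zane and Lior: together they cover flooring, painting, roofing, HVAC — every task.
Total fee: 14 + 12 = 26.
No cover costs less than 26.

26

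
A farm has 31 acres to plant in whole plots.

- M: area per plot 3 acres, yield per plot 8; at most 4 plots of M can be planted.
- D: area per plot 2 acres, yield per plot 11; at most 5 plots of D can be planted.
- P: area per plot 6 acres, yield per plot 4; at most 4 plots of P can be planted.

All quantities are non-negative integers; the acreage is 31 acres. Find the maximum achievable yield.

D has the best ratio (11/2); taking only D gives at most 5×11 = 55 (stopped by the supply cap of 5).
Mixing does better — 4×M, 5×D, and 1×P: area 28 ≤ 31, yield 4·8 + 5·11 + 1·4 = 91.

91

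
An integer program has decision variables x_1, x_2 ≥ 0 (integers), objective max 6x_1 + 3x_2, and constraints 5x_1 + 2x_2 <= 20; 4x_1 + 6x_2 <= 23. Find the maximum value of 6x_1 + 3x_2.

24

(x_1,x_2)=(4,0) is feasible, giving 24.
(x_1,x_2)=(3,1) is feasible, giving 21.
(x_1,x_2)=(3,0) is feasible, giving 18.
(x_1,x_2)=(2,2) is feasible, giving 18.
Maximum is 24 at (x_1,x_2)=(4,0).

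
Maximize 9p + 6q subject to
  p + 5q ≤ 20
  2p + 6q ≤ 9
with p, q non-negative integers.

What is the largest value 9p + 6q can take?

(p,q)=(4,0) is feasible, giving 36.
(p,q)=(3,0) is feasible, giving 27.
Maximum is 36 at (p,q)=(4,0).

36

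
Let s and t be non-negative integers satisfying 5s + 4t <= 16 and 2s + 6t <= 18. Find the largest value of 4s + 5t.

The continuous relaxation peaks at (1.09, 2.64) with value 17.55; rounding to a feasible lattice point costs some objective.
(s,t)=(0,3) is feasible, giving 15.
(s,t)=(1,2) is feasible, giving 14.
(s,t)=(2,1) is feasible, giving 13.
(s,t)=(0,2) is feasible, giving 10.
Maximum is 15 at (s,t)=(0,3).

15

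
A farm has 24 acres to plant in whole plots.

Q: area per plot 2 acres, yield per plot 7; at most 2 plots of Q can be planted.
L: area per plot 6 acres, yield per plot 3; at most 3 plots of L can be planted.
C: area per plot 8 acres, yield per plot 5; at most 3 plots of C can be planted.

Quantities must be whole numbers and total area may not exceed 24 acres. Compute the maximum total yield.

Take 2×Q, 2×L, and 1×C: area 24 ≤ 24, yield 2·7 + 2·3 + 1·5 = 25.
Q has the best ratio (7/2) and is taken to its limit of 2; remaining capacity is filled optimally with the others.

25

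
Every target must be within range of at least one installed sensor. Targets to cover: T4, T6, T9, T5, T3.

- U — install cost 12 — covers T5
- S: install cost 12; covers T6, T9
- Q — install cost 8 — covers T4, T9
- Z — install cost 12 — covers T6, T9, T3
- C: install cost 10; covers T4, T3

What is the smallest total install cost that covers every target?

32

Choose U, Q, and Z: together they cover T4, T6, T9, T5, T3 — every target.
Total install cost: 12 + 8 + 12 = 32.
No cover costs less than 32.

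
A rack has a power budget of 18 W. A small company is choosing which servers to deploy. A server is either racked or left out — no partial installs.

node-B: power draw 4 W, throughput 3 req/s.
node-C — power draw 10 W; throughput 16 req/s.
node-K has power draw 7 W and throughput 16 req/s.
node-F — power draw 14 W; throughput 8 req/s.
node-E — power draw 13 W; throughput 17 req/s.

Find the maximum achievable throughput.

32

This is an integer program with binary decision variables.
node-B + node-E: power draw 4 + 13 = 17 ≤ 18, throughput 3 + 17 = 20.
node-B + node-K: power draw 4 + 7 = 11 ≤ 18, throughput 3 + 16 = 19.
node-C + node-K: power draw 10 + 7 = 17 ≤ 18, throughput 16 + 16 = 32.
Best is node-C and node-K with total throughput 32.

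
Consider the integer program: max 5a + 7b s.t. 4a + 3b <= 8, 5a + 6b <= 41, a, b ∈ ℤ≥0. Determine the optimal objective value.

(a,b)=(0,2) is feasible, giving 14.
(a,b)=(1,1) is feasible, giving 12.
(a,b)=(0,1) is feasible, giving 7.
The best lattice point is (0,2), giving 14.

14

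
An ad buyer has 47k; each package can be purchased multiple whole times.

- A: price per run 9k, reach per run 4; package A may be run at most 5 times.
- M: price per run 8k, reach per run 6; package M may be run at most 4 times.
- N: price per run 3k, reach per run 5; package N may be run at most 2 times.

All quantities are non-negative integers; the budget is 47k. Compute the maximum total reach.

Take 1×A, 4×M, and 2×N: price 47 ≤ 47, reach 1·4 + 4·6 + 2·5 = 38.
N has the best ratio (5/3) and is taken to its limit of 2; remaining capacity is filled optimally with the others.

38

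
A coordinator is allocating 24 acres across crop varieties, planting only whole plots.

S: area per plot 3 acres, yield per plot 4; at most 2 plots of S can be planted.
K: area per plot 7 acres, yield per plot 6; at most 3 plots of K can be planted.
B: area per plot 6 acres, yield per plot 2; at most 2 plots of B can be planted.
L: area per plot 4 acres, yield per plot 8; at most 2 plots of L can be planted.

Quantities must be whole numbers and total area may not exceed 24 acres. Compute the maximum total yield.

30

This is a bounded integer knapsack.
L has the best ratio (8/4); taking only L gives at most 2×8 = 16 (stopped by the supply cap of 2).
Mixing does better — 2×S, 1×K, and 2×L: area 21 ≤ 24, yield 2·4 + 1·6 + 2·8 = 30.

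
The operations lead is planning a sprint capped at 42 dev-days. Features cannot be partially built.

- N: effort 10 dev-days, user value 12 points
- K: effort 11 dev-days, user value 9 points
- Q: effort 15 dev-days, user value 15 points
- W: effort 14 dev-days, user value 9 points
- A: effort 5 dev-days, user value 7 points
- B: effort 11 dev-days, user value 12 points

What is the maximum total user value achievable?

46

Take N, Q, A, and B: effort 10 + 15 + 5 + 11 = 41 ≤ 42, user value 12 + 15 + 7 + 12 = 46.
No other feasible combination does better.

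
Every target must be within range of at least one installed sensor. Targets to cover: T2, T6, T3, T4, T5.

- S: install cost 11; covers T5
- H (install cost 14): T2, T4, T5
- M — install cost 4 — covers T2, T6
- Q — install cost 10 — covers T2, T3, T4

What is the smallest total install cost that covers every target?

This is a weighted set-cover instance.
Choose S, M, and Q: together they cover T2, T6, T3, T4, T5 — every target.
Total install cost: 11 + 4 + 10 = 25.
No cover costs less than 25.

25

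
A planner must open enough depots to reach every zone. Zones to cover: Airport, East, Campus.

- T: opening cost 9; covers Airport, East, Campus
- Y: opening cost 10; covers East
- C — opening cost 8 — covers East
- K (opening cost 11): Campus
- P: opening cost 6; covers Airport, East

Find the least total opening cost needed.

9

T alone covers Airport, East, Campus — every zone.
Total opening cost: 9.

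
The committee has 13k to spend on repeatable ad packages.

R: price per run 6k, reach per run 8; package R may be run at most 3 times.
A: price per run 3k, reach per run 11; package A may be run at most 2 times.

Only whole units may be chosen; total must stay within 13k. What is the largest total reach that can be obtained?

30

A has the best ratio (11/3); taking only A gives at most 2×11 = 22 (stopped by the supply cap of 2).
Mixing does better — 1×R and 2×A: price 12 ≤ 13, reach 1·8 + 2·11 = 30.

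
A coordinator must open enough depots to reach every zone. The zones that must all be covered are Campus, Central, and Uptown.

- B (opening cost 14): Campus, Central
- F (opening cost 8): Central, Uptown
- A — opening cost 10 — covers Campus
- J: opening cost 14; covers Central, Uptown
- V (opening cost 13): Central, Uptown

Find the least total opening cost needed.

Choose F and A: together they cover Campus, Central, Uptown — every zone.
Total opening cost: 8 + 10 = 18.

18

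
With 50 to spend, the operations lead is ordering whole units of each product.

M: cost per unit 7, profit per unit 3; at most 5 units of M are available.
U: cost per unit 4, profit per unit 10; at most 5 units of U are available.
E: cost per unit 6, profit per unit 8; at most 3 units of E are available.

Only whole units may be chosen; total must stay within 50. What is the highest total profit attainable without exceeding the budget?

77

U has the best ratio (10/4); taking only U gives at most 5×10 = 50 (stopped by the supply cap of 5).
Mixing does better — 1×M, 5×U, and 3×E: cost 45 ≤ 50, profit 1·3 + 5·10 + 3·8 = 77.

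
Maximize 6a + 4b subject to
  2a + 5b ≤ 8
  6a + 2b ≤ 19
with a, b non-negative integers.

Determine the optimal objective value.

18

(a,b)=(3,0): 2·3+5·0=6≤8, 6·3+2·0=18≤19, objective 18.
(a,b)=(2,0): 2·2+5·0=4≤8, 6·2+2·0=12≤19, objective 12.
The best lattice point is (3,0), giving 18.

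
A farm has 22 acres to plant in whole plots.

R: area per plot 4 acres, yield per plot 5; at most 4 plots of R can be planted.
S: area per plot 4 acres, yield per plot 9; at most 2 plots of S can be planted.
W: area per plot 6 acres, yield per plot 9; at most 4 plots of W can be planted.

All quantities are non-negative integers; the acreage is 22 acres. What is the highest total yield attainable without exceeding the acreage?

S has the best ratio (9/4); taking only S gives at most 2×9 = 18 (stopped by the supply cap of 2).
Mixing does better — 2×R, 2×S, and 1×W: area 22 ≤ 22, yield 2·5 + 2·9 + 1·9 = 37.

37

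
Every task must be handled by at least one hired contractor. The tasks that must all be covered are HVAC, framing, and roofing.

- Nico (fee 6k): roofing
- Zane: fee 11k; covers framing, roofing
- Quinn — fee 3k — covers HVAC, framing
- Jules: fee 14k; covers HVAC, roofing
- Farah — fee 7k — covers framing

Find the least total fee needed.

Choose Nico and Quinn: together they cover HVAC, framing, roofing — every task.
Total fee: 6 + 3 = 9.
No cover costs less than 9.

9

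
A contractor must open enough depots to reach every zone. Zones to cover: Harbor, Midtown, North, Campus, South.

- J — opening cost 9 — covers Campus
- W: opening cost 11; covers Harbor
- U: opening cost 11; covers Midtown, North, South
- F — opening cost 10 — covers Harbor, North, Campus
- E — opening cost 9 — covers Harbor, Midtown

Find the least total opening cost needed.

Choose U and F: together they cover Harbor, Midtown, North, Campus, South — every zone.
Total opening cost: 11 + 10 = 21.

21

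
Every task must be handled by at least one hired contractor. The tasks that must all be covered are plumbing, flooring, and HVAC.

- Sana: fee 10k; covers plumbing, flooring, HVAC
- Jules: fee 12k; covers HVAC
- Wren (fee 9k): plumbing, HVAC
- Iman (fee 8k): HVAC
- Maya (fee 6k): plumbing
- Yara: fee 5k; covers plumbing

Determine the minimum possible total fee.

10

This is a weighted set-cover instance.
Sana alone covers plumbing, flooring, HVAC — every task.
Total fee: 10.
No cover costs less than 10.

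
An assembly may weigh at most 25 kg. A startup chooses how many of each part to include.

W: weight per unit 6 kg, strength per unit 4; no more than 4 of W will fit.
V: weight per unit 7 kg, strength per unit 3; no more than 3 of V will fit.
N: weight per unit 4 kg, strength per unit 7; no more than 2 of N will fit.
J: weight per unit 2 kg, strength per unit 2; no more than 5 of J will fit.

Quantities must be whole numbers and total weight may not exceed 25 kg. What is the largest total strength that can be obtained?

This is a bounded integer knapsack.
N has the best ratio (7/4); taking only N gives at most 2×7 = 14 (stopped by the supply cap of 2).
Mixing does better — 1×W, 2×N, and 5×J: weight 24 ≤ 25, strength 1·4 + 2·7 + 5·2 = 28.

28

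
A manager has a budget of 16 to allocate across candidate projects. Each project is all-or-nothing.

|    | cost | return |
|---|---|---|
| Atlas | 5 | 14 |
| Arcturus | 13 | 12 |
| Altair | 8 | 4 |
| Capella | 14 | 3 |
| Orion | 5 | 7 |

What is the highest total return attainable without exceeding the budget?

21

Allowing fractional choices, the relaxed optimum would be about 26.5, but projects are indivisible.
Atlas + Orion: cost 5 + 5 = 10 ≤ 16, return 14 + 7 = 21.
Atlas + Altair: cost 5 + 8 = 13 ≤ 16, return 14 + 4 = 18.
Best is Atlas and Orion with total return 21.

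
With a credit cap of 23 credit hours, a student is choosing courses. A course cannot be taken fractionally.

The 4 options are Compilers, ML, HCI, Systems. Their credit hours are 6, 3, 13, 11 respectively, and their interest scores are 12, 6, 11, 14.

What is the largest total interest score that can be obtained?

32

Allowing fractional choices, the relaxed optimum would be about 34.5, but courses are indivisible.
Compilers + Systems: credit hours 6 + 11 = 17 ≤ 23, interest score 12 + 14 = 26.
Compilers + ML + HCI: credit hours 6 + 3 + 13 = 22 ≤ 23, interest score 12 + 6 + 11 = 29.
Compilers + ML + Systems: credit hours 6 + 3 + 11 = 20 ≤ 23, interest score 12 + 6 + 14 = 32.
Best is Compilers, ML, and Systems with total interest score 32.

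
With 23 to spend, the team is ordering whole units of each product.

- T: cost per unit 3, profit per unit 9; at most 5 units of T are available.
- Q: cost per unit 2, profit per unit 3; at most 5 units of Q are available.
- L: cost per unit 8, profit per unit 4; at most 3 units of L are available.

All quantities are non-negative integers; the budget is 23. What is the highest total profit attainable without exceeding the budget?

57

This is a bounded integer knapsack.
Take 5×T and 4×Q: cost 23 ≤ 23, profit 5·9 + 4·3 = 57.
T has the best ratio (9/3) and is taken to its limit of 5; remaining capacity is filled optimally with the others.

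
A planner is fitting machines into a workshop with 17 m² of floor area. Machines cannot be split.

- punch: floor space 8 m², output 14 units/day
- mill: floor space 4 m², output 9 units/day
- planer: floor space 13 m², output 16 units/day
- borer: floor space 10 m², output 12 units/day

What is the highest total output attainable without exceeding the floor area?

Treat it as a binary knapsack problem.
Take mill and planer: floor space 4 + 13 = 17 ≤ 17, output 9 + 16 = 25.
No other feasible combination does better.

25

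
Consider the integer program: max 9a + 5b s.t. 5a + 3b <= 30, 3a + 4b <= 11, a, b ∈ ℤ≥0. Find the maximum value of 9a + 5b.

27

Relaxing integrality, the LP optimum is 33.00 at (a,b) = (3.67, 0), which is not an integer point.
(a,b)=(3,0): 5·3+3·0=15≤30, 3·3+4·0=9≤11, objective 27.
(a,b)=(2,1): 5·2+3·1=13≤30, 3·2+4·1=10≤11, objective 23.
(a,b)=(2,0): 5·2+3·0=10≤30, 3·2+4·0=6≤11, objective 18.
The best lattice point is (3,0), giving 27.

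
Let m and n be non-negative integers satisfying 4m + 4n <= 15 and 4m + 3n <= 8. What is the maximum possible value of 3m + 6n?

The continuous relaxation peaks at (0, 2.67) with value 16.00; rounding to a feasible lattice point costs some objective.
(m,n)=(0,2): 4·0+4·2=8≤15, 4·0+3·2=6≤8, objective 12.
(m,n)=(1,1): 4·1+4·1=8≤15, 4·1+3·1=7≤8, objective 9.
(m,n)=(0,1): 4·0+4·1=4≤15, 4·0+3·1=3≤8, objective 6.
No feasible integer point exceeds 12.

12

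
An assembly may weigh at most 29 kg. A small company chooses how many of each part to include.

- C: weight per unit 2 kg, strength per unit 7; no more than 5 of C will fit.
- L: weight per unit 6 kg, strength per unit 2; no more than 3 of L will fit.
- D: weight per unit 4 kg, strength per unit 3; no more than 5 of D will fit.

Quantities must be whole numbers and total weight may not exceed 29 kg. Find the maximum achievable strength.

5×C, 1×L, and 3×D: weight 28 ≤ 29, strength 5·7 + 1·2 + 3·3 = 46.
5×C and 4×D: weight 26 ≤ 29, strength 5·7 + 4·3 = 47.
Best is 47.

47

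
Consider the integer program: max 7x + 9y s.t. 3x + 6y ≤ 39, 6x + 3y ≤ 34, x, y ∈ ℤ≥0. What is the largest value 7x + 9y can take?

The continuous relaxation peaks at (3.22, 4.89) with value 66.56; rounding to a feasible lattice point costs some objective.
(x,y)=(3,5): 3·3+6·5=39≤39, 6·3+3·5=33≤34, objective 66.
(x,y)=(2,5): 3·2+6·5=36≤39, 6·2+3·5=27≤34, objective 59.
Maximum is 66 at (x,y)=(3,5).

66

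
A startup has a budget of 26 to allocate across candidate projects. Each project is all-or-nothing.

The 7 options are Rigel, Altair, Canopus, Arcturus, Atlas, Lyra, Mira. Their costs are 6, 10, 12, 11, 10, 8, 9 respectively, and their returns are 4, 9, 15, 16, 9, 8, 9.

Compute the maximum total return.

31

Treat it as a binary knapsack problem.
Take Canopus and Arcturus: cost 12 + 11 = 23 ≤ 26, return 15 + 16 = 31.
No other feasible combination does better.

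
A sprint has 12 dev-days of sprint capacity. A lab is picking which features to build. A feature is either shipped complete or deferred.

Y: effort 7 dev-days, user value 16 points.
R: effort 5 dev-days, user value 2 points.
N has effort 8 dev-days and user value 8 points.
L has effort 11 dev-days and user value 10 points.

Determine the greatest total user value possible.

L: effort 11 ≤ 12, user value 10.
Y: effort 7 ≤ 12, user value 16.
Y + R: effort 7 + 5 = 12 ≤ 12, user value 16 + 2 = 18.
Best is Y and R with total user value 18.

18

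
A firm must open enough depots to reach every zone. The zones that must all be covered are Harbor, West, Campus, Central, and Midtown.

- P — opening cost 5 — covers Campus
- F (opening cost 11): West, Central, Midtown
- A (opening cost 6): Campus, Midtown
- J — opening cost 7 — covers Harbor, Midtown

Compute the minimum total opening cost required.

Choose P, F, and J: together they cover Harbor, West, Campus, Central, Midtown — every zone.
Total opening cost: 5 + 11 + 7 = 23.

23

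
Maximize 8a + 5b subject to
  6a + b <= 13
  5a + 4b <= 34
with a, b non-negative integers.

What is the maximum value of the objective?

(a,b)=(1,7) is feasible, giving 43.
(a,b)=(0,8) is feasible, giving 40.
(a,b)=(1,6) is feasible, giving 38.
No feasible integer point exceeds 43.

43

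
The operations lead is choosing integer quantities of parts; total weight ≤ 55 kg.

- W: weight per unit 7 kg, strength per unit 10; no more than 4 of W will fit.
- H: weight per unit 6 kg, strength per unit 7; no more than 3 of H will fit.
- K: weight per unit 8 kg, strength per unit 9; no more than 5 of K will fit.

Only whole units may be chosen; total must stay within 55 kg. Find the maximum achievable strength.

70

W has the best ratio (10/7); taking only W gives at most 4×10 = 40 (stopped by the supply cap of 4).
Mixing does better — 4×W, 3×H, and 1×K: weight 54 ≤ 55, strength 4·10 + 3·7 + 1·9 = 70.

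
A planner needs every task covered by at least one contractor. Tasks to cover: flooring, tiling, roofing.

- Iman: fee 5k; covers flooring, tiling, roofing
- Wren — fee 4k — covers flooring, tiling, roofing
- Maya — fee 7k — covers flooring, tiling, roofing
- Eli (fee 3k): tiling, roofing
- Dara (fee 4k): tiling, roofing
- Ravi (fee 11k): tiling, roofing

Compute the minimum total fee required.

Wren alone covers flooring, tiling, roofing — every task.
Total fee: 4.
No cover costs less than 4.

4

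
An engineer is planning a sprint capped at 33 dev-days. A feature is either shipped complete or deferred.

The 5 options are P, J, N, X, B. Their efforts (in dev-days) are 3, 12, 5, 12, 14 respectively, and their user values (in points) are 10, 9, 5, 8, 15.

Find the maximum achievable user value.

34

This is a 0-1 knapsack instance.
Allowing fractional choices, the relaxed optimum would be about 38.2, but features are indivisible.
P + X + B: effort 3 + 12 + 14 = 29 ≤ 33, user value 10 + 8 + 15 = 33.
P + J + B: effort 3 + 12 + 14 = 29 ≤ 33, user value 10 + 9 + 15 = 34.
P + J + N + X: effort 3 + 12 + 5 + 12 = 32 ≤ 33, user value 10 + 9 + 5 + 8 = 32.
Best is P, J, and B with total user value 34.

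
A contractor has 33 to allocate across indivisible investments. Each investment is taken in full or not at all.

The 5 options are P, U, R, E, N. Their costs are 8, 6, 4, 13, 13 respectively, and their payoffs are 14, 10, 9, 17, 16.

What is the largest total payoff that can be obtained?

Treat it as a binary knapsack problem.
U + E + N: cost 6 + 13 + 13 = 32 ≤ 33, payoff 10 + 17 + 16 = 43.
P + U + R + N: cost 8 + 6 + 4 + 13 = 31 ≤ 33, payoff 14 + 10 + 9 + 16 = 49.
P + U + R + E: cost 8 + 6 + 4 + 13 = 31 ≤ 33, payoff 14 + 10 + 9 + 17 = 50.
Best is P, U, R, and E with total payoff 50.

50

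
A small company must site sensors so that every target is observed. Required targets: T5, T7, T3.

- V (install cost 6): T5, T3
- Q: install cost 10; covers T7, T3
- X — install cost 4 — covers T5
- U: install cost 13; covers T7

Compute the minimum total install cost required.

14

Choose Q and X: together they cover T5, T7, T3 — every target.
Total install cost: 10 + 4 = 14.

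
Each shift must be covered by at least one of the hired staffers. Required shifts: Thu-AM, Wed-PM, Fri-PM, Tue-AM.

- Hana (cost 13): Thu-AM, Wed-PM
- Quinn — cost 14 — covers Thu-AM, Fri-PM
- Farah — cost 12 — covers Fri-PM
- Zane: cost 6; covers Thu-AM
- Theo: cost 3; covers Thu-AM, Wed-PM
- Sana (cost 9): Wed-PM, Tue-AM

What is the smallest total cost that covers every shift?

The greedy cost-per-new-shift heuristic would pick Theo, Sana, and Farah for 24, but a cheaper cover exists.
Choose Quinn and Sana: together they cover Thu-AM, Wed-PM, Fri-PM, Tue-AM — every shift.
Total cost: 14 + 9 = 23.
No cover costs less than 23.

23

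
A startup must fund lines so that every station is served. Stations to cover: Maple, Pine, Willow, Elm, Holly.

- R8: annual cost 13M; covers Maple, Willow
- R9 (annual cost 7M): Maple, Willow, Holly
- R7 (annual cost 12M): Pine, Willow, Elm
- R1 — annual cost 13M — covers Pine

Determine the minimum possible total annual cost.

Choose R9 and R7: together they cover Maple, Pine, Willow, Elm, Holly — every station.
Total annual cost: 7 + 12 = 19.
No cover costs less than 19.

19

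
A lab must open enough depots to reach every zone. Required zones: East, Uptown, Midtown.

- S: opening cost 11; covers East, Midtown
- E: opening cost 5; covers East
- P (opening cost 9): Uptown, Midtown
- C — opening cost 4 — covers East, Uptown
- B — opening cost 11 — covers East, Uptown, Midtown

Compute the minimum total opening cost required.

11

B alone covers East, Uptown, Midtown — every zone.
Total opening cost: 11.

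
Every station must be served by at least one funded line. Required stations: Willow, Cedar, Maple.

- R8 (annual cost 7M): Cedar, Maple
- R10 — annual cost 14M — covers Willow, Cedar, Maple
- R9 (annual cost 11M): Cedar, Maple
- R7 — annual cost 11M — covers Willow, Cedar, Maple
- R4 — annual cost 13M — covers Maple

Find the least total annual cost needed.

11

R7 alone covers Willow, Cedar, Maple — every station.
Total annual cost: 11.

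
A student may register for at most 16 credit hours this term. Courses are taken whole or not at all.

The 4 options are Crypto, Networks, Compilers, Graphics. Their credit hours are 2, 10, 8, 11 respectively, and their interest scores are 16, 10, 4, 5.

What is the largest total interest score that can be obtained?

Take Crypto and Networks: credit hours 2 + 10 = 12 ≤ 16, interest score 16 + 10 = 26.
No other feasible combination does better.

26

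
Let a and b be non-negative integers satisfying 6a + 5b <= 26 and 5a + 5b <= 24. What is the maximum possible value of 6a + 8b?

32

(a,b)=(0,4): 6·0+5·4=20≤26, 5·0+5·4=20≤24, objective 32.
(a,b)=(1,3): 6·1+5·3=21≤26, 5·1+5·3=20≤24, objective 30.
(a,b)=(0,3): 6·0+5·3=15≤26, 5·0+5·3=15≤24, objective 24.
Maximum is 32 at (a,b)=(0,4).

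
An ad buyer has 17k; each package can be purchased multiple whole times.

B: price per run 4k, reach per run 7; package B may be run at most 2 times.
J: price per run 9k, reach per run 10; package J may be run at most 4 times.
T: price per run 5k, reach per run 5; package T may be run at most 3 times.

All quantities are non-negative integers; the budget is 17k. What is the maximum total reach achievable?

24

Take 2×B and 1×J: price 17 ≤ 17, reach 2·7 + 1·10 = 24.
B has the best ratio (7/4) and is taken to its limit of 2; remaining capacity is filled optimally with the others.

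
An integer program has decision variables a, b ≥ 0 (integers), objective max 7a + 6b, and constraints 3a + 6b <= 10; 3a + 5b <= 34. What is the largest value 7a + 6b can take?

21

(a,b)=(3,0): 3·3+6·0=9≤10, 3·3+5·0=9≤34, objective 21.
(a,b)=(2,0): 3·2+6·0=6≤10, 3·2+5·0=6≤34, objective 14.
Maximum is 21 at (a,b)=(3,0).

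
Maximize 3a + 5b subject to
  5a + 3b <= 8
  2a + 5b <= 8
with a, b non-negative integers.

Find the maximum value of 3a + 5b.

8

Relaxing integrality, the LP optimum is 8.84 at (a,b) = (0.842, 1.26), which is not an integer point.
(a,b)=(1,1) is feasible, giving 8.
(a,b)=(0,1) is feasible, giving 5.
(a,b)=(1,0) is feasible, giving 3.
The best lattice point is (1,1), giving 8.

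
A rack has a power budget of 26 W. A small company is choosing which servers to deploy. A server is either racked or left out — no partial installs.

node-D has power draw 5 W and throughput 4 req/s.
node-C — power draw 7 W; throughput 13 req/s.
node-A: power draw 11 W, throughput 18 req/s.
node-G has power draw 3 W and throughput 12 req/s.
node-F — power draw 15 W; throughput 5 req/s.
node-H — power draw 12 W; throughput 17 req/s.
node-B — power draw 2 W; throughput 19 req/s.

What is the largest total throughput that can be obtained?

62

Allowing fractional choices, the relaxed optimum would be about 66.2, but servers are indivisible.
node-C + node-A + node-G + node-B: power draw 7 + 11 + 3 + 2 = 23 ≤ 26, throughput 13 + 18 + 12 + 19 = 62.
node-C + node-G + node-H + node-B: power draw 7 + 3 + 12 + 2 = 24 ≤ 26, throughput 13 + 12 + 17 + 19 = 61.
Best is node-C, node-A, node-G, and node-B with total throughput 62.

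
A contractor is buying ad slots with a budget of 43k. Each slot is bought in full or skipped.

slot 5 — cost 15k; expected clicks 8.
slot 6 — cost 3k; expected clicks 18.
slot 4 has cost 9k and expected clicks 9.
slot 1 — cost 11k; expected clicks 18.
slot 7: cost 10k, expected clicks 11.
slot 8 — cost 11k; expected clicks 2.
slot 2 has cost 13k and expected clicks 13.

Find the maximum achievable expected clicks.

60

slot 6 + slot 1 + slot 7 + slot 2: cost 3 + 11 + 10 + 13 = 37 ≤ 43, expected clicks 18 + 18 + 11 + 13 = 60.
slot 6 + slot 4 + slot 1 + slot 2: cost 3 + 9 + 11 + 13 = 36 ≤ 43, expected clicks 18 + 9 + 18 + 13 = 58.
Best is slot 6, slot 1, slot 7, and slot 2 with total expected clicks 60.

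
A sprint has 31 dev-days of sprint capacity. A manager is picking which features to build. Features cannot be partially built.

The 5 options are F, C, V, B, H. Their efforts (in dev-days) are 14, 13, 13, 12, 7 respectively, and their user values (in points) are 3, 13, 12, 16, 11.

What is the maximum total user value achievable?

Take C and B: effort 13 + 12 = 25 ≤ 31, user value 13 + 16 = 29.
No other feasible combination does better.

29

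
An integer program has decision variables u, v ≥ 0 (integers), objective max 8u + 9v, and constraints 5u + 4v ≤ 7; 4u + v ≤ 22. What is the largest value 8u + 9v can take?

9

Relaxing integrality, the LP optimum is 15.75 at (u,v) = (0, 1.75), which is not an integer point.
(u,v)=(0,1): 5·0+4·1=4≤7, 4·0+1·1=1≤22, objective 9.
(u,v)=(1,0): 5·1+4·0=5≤7, 4·1+1·0=4≤22, objective 8.
(u,v)=(0,0): 5·0+4·0=0≤7, 4·0+1·0=0≤22, objective 0.
Maximum is 9 at (u,v)=(0,1).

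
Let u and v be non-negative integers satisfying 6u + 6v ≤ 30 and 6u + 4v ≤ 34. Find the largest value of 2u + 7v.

(u,v)=(0,5): 6·0+6·5=30≤30, 6·0+4·5=20≤34, objective 35.
(u,v)=(1,4): 6·1+6·4=30≤30, 6·1+4·4=22≤34, objective 30.
(u,v)=(0,4): 6·0+6·4=24≤30, 6·0+4·4=16≤34, objective 28.
The best lattice point is (0,5), giving 35.

35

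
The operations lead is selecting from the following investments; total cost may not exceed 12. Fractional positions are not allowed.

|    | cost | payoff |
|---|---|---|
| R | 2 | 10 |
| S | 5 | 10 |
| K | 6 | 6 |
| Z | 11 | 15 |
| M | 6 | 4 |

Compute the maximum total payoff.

R + K: cost 2 + 6 = 8 ≤ 12, payoff 10 + 6 = 16.
S + K: cost 5 + 6 = 11 ≤ 12, payoff 10 + 6 = 16.
R + S: cost 2 + 5 = 7 ≤ 12, payoff 10 + 10 = 20.
Best is R and S with total payoff 20.

20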